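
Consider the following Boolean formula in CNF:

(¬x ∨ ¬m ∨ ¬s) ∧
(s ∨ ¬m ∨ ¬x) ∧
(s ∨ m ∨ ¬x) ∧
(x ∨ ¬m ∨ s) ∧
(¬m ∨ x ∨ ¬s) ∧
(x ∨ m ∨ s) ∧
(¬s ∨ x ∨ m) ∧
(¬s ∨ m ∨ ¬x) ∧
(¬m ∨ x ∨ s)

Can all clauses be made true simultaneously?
No

No, the formula is not satisfiable.

No assignment of truth values to the variables can make all 9 clauses true simultaneously.

The formula is UNSAT (unsatisfiable).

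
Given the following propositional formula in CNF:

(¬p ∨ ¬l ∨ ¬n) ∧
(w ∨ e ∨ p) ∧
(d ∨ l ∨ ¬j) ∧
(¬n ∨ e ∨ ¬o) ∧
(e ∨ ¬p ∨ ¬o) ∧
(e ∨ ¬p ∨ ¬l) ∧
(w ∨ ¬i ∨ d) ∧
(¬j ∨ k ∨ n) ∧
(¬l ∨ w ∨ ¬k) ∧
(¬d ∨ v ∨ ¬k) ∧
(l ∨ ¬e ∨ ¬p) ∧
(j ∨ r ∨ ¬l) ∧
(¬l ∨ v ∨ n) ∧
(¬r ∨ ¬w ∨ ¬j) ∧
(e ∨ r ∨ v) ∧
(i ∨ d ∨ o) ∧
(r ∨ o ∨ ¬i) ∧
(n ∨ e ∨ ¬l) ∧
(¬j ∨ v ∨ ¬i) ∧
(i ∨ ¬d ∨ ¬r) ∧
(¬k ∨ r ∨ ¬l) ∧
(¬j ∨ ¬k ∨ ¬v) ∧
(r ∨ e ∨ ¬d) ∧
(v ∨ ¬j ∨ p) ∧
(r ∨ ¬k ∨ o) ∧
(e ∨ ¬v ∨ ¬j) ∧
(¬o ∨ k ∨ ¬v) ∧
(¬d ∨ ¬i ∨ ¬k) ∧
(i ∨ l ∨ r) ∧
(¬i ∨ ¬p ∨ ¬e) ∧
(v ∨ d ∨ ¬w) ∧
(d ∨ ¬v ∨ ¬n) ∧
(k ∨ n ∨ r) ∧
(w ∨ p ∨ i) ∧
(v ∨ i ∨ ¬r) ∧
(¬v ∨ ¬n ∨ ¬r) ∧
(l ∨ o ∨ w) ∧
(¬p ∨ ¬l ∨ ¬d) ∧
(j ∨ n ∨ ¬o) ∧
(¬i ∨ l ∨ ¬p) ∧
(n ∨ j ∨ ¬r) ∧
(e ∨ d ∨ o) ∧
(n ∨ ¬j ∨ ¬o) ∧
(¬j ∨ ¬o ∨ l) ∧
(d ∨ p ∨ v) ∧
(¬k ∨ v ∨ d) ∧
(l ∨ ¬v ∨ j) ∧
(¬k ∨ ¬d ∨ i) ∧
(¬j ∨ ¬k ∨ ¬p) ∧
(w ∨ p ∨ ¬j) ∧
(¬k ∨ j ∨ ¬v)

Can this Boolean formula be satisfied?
Yes

Yes, the formula is satisfiable.

One satisfying assignment is: e=True, n=True, i=True, d=True, o=True, l=False, r=False, w=False, v=False, k=False, j=False, p=False

Verification: With this assignment, all 51 clauses evaluate to true.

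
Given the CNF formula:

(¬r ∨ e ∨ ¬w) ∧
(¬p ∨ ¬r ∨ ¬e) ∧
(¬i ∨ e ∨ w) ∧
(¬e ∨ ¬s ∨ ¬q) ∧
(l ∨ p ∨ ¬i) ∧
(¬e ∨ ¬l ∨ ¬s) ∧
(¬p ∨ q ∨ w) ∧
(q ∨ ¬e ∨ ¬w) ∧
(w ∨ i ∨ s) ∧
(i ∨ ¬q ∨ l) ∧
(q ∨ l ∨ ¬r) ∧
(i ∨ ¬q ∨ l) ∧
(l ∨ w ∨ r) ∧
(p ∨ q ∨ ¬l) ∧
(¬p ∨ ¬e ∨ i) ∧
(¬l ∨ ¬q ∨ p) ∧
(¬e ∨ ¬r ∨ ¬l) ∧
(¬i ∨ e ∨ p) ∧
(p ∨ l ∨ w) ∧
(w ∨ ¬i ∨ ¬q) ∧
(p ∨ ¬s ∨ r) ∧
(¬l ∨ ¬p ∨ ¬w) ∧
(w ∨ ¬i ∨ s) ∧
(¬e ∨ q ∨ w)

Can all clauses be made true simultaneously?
Yes

Yes, the formula is satisfiable.

One satisfying assignment is: w=True, s=False, l=False, e=False, q=False, i=False, r=False, p=False

Verification: With this assignment, all 24 clauses evaluate to true.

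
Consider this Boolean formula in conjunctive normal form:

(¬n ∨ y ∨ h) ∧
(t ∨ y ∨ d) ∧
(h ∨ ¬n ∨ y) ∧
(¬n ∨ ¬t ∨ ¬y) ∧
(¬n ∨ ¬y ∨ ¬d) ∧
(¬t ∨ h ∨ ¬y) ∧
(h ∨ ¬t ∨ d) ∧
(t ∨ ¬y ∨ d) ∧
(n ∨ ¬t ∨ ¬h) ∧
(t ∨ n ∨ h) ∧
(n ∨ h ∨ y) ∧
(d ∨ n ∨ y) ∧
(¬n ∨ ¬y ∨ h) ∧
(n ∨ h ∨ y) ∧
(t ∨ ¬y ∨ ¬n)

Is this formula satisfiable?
Yes

Yes, the formula is satisfiable.

One satisfying assignment is: h=True, d=True, t=False, n=False, y=False

Verification: With this assignment, all 15 clauses evaluate to true.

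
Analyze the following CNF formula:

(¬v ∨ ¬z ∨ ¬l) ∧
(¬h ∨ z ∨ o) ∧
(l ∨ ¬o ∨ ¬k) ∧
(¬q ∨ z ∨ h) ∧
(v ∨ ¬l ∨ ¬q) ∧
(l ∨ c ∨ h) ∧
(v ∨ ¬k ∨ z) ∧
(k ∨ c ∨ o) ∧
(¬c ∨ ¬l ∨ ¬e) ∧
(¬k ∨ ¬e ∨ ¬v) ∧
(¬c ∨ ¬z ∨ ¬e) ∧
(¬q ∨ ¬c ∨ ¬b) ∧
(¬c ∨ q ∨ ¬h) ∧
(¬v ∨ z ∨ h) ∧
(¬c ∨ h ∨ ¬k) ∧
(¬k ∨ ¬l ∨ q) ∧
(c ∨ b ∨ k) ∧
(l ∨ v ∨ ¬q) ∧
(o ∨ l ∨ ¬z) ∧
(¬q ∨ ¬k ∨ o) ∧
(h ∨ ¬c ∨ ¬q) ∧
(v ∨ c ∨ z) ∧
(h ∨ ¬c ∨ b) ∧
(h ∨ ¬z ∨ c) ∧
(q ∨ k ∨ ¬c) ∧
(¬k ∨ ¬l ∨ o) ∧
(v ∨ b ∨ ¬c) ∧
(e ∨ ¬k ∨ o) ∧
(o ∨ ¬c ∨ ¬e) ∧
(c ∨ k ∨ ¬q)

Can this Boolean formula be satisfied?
Yes

Yes, the formula is satisfiable.

One satisfying assignment is: l=True, z=False, k=True, h=True, e=False, o=True, v=True, b=False, q=True, c=False

Verification: With this assignment, all 30 clauses evaluate to true.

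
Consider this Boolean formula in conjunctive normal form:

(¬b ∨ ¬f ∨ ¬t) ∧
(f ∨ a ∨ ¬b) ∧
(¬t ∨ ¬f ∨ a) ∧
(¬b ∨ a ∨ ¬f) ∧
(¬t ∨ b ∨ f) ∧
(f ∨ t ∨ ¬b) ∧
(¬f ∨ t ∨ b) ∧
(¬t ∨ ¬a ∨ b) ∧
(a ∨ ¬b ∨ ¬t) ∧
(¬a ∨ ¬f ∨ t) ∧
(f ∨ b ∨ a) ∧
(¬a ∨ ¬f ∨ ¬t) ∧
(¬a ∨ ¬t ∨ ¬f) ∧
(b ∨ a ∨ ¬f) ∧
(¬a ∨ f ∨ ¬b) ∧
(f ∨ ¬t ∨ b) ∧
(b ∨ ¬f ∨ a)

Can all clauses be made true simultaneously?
Yes

Yes, the formula is satisfiable.

One satisfying assignment is: t=False, b=False, a=True, f=False

Verification: With this assignment, all 17 clauses evaluate to true.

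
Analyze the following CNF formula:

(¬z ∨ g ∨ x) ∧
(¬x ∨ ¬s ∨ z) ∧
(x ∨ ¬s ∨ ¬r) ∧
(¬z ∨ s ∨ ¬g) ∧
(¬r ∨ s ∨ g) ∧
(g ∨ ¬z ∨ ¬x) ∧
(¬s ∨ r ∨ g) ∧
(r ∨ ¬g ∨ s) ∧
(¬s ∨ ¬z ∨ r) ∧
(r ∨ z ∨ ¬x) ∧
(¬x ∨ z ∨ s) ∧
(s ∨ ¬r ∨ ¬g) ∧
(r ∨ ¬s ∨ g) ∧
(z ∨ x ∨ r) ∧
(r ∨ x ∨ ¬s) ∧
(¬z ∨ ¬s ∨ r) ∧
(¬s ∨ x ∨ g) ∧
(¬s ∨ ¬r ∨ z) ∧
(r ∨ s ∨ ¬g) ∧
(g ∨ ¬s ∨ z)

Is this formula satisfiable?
Yes

Yes, the formula is satisfiable.

One satisfying assignment is: x=True, g=True, r=True, z=True, s=True

Verification: With this assignment, all 20 clauses evaluate to true.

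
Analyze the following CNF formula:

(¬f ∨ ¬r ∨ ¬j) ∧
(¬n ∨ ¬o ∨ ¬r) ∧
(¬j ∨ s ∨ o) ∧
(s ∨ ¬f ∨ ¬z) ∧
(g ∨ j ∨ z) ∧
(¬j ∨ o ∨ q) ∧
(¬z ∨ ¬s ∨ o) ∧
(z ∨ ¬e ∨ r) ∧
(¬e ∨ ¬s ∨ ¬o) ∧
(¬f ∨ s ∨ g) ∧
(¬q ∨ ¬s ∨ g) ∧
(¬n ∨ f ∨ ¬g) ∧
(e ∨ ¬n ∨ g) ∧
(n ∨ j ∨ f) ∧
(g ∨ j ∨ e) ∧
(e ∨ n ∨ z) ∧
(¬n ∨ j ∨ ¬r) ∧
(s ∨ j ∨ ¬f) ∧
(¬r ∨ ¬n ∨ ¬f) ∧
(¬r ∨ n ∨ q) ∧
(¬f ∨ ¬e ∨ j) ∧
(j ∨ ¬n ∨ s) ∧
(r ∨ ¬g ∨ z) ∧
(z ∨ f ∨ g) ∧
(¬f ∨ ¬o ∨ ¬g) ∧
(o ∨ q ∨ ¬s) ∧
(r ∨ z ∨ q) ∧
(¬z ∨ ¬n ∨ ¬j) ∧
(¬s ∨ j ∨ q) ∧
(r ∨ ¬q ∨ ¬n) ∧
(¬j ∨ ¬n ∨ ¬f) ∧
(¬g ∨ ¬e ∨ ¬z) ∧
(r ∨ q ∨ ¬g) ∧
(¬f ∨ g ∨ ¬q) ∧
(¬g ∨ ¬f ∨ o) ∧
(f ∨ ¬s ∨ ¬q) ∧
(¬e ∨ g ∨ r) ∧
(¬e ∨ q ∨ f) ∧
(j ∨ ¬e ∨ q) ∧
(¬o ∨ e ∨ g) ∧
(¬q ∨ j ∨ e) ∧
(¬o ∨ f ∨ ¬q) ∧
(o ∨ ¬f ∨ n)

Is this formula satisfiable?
No

No, the formula is not satisfiable.

No assignment of truth values to the variables can make all 43 clauses true simultaneously.

The formula is UNSAT (unsatisfiable).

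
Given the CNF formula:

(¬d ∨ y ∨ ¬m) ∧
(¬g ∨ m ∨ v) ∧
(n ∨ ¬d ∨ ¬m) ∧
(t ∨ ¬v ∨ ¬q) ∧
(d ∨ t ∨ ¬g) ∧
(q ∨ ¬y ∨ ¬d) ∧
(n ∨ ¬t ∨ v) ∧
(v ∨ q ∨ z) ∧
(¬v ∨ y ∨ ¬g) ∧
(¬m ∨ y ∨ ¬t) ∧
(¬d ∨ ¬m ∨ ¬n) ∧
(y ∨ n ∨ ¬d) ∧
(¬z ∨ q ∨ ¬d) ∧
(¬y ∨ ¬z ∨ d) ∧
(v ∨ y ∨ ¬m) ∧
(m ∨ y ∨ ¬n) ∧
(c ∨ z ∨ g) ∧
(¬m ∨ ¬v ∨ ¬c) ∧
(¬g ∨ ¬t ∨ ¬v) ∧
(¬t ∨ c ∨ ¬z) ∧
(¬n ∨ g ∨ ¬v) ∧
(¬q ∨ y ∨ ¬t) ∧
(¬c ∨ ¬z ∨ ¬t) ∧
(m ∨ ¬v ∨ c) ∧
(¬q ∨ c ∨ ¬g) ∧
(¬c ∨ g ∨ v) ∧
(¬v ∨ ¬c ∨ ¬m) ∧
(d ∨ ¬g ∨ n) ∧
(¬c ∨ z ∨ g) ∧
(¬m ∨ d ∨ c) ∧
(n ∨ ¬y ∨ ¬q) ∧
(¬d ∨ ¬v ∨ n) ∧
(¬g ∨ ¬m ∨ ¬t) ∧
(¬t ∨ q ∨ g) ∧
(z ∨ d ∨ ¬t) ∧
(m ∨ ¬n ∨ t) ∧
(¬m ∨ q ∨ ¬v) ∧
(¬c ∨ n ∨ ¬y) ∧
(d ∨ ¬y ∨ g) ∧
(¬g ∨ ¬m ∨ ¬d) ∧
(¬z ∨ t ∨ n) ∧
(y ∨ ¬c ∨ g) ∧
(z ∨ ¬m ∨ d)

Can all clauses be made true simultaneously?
No

No, the formula is not satisfiable.

No assignment of truth values to the variables can make all 43 clauses true simultaneously.

The formula is UNSAT (unsatisfiable).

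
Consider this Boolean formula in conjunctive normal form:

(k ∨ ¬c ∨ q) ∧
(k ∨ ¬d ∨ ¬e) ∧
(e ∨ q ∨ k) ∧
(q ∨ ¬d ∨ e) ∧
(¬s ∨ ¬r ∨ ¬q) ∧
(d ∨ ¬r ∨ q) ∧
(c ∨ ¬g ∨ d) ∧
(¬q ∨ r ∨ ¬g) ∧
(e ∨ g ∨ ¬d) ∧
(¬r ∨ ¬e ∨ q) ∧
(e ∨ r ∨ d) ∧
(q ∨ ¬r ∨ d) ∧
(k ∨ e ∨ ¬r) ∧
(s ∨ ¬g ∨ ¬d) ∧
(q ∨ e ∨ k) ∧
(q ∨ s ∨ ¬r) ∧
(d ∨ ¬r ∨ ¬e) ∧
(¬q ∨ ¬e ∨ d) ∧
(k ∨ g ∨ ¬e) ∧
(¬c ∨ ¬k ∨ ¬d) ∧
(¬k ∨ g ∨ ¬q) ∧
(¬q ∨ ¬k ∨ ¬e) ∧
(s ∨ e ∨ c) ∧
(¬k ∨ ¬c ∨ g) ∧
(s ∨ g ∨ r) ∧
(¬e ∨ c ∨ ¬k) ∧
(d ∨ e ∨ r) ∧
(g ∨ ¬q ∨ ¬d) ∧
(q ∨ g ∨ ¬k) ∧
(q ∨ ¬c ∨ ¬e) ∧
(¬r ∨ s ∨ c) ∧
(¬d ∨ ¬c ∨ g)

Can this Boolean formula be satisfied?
Yes

Yes, the formula is satisfiable.

One satisfying assignment is: c=True, s=False, k=True, q=True, r=True, d=False, e=False, g=True

Verification: With this assignment, all 32 clauses evaluate to true.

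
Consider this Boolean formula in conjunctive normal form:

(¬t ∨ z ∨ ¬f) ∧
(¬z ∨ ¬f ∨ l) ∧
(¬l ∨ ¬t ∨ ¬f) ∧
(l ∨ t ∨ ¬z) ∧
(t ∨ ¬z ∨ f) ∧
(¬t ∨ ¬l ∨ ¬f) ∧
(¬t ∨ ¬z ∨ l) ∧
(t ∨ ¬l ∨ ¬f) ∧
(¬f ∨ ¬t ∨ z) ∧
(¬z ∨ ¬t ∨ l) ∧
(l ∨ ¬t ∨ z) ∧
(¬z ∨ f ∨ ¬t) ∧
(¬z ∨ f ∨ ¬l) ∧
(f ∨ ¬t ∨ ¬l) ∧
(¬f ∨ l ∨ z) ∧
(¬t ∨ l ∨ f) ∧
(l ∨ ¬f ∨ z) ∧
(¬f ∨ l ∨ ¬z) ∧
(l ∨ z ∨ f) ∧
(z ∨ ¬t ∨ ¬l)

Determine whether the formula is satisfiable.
Yes

Yes, the formula is satisfiable.

One satisfying assignment is: f=False, z=False, t=False, l=True

Verification: With this assignment, all 20 clauses evaluate to true.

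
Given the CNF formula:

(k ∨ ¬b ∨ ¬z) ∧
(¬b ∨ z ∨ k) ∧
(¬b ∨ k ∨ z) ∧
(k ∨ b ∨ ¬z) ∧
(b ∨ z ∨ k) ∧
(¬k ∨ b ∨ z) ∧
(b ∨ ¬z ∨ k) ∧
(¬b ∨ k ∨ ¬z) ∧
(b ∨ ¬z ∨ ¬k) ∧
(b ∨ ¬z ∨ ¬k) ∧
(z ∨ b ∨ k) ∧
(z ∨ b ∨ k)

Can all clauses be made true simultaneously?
Yes

Yes, the formula is satisfiable.

One satisfying assignment is: b=True, z=False, k=True

Verification: With this assignment, all 12 clauses evaluate to true.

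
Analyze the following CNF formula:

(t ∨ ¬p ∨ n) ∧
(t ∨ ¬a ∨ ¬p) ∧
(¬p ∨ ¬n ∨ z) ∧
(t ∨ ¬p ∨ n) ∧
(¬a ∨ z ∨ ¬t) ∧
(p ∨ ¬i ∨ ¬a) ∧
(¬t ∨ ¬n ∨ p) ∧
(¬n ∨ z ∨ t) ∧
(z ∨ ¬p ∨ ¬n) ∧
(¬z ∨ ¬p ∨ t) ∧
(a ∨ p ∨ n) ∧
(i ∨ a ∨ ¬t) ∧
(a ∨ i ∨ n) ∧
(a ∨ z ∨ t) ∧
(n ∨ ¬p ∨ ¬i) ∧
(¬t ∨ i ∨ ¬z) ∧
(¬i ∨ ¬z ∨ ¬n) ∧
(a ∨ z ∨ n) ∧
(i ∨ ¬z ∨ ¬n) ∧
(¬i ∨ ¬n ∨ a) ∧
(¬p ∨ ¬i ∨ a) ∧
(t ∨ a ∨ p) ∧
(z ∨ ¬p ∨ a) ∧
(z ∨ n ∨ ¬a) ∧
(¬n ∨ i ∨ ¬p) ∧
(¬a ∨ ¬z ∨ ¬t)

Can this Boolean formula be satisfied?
Yes

Yes, the formula is satisfiable.

One satisfying assignment is: a=True, z=True, t=False, i=False, n=False, p=False

Verification: With this assignment, all 26 clauses evaluate to true.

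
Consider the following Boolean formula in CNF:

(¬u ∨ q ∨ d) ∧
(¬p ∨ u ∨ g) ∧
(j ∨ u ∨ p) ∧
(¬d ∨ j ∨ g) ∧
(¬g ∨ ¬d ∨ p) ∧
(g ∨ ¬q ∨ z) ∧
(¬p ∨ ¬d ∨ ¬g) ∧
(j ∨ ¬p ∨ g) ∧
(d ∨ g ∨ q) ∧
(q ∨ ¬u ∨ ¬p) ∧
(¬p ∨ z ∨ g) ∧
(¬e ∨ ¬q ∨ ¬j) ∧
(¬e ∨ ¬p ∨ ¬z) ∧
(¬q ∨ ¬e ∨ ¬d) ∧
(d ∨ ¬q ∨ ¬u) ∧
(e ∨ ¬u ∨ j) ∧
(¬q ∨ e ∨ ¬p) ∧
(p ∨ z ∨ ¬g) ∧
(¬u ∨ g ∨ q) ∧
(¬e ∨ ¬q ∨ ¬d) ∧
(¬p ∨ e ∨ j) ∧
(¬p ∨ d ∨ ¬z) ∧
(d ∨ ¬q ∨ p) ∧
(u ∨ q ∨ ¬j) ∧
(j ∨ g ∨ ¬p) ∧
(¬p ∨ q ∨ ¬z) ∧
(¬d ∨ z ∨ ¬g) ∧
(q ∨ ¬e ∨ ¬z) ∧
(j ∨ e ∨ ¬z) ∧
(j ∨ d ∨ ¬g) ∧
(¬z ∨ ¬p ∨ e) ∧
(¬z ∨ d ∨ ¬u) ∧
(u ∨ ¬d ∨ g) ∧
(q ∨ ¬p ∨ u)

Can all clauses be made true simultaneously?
Yes

Yes, the formula is satisfiable.

One satisfying assignment is: z=True, d=True, u=True, p=False, g=False, q=True, e=False, j=True

Verification: With this assignment, all 34 clauses evaluate to true.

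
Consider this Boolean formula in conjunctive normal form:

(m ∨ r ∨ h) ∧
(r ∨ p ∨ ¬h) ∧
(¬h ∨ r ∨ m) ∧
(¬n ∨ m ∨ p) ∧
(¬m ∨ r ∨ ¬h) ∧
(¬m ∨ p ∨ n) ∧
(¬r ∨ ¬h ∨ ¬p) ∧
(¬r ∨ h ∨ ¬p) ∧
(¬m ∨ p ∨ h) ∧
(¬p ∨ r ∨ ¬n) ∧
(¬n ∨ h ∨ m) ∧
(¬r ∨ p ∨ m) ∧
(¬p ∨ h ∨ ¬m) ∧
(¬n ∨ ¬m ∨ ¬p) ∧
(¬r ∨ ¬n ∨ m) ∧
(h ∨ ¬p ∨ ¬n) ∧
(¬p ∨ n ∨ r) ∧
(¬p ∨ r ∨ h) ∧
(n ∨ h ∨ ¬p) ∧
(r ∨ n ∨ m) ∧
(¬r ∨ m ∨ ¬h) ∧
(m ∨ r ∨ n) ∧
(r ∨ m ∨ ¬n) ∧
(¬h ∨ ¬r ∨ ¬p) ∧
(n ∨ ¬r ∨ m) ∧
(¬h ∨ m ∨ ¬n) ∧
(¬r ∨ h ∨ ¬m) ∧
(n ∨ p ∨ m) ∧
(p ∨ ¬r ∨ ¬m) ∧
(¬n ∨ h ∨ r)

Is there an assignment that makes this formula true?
No

No, the formula is not satisfiable.

No assignment of truth values to the variables can make all 30 clauses true simultaneously.

The formula is UNSAT (unsatisfiable).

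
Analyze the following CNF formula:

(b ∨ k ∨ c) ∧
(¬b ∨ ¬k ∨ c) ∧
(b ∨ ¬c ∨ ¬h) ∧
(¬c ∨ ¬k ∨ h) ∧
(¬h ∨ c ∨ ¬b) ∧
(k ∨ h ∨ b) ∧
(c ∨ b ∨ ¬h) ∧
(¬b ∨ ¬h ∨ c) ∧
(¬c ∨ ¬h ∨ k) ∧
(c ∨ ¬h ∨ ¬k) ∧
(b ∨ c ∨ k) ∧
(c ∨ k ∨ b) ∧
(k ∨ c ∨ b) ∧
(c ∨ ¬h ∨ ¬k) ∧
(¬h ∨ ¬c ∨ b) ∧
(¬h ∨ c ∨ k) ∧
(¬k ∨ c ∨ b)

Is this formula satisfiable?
Yes

Yes, the formula is satisfiable.

One satisfying assignment is: b=True, h=False, c=False, k=False

Verification: With this assignment, all 17 clauses evaluate to true.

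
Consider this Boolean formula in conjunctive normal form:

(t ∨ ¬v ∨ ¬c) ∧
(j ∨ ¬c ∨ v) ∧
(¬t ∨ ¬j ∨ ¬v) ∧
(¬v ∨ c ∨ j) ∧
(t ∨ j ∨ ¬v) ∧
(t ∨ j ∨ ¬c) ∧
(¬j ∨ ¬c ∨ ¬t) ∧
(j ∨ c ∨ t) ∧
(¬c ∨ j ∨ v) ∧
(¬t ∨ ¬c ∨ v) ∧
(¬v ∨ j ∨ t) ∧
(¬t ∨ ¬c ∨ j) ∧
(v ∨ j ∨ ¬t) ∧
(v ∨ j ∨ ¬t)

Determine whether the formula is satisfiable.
Yes

Yes, the formula is satisfiable.

One satisfying assignment is: t=False, j=True, v=False, c=True

Verification: With this assignment, all 14 clauses evaluate to true.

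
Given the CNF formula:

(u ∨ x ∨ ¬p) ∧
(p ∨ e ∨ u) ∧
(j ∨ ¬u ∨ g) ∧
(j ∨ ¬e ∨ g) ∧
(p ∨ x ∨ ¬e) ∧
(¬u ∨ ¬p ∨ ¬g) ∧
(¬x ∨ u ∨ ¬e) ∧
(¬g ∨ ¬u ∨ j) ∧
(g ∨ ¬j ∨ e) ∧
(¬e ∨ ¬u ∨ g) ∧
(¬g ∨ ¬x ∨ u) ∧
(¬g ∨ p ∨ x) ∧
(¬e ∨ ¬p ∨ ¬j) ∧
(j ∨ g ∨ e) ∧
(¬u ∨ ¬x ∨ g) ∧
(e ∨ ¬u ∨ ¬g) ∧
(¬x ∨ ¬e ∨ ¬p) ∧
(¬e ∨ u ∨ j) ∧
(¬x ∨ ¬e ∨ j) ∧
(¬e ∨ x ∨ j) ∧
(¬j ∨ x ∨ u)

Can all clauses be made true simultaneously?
Yes

Yes, the formula is satisfiable.

One satisfying assignment is: u=True, p=False, e=True, j=True, x=True, g=True

Verification: With this assignment, all 21 clauses evaluate to true.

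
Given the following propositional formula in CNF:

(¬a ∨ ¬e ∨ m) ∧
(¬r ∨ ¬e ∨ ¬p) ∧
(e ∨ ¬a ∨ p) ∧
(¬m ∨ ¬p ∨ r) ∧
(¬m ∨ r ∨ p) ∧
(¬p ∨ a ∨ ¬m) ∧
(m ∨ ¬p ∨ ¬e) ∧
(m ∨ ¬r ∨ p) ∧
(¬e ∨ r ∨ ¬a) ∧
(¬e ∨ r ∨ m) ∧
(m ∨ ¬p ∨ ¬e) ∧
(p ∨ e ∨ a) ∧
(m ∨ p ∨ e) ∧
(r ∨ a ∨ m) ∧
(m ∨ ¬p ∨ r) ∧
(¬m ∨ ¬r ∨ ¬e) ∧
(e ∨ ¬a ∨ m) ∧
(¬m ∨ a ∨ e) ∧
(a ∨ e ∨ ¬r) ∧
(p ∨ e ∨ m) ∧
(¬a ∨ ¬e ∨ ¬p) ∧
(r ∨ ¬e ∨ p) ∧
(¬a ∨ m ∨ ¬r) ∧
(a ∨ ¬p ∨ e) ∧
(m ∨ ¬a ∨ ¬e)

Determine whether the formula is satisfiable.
Yes

Yes, the formula is satisfiable.

One satisfying assignment is: e=False, m=True, r=True, a=True, p=True

Verification: With this assignment, all 25 clauses evaluate to true.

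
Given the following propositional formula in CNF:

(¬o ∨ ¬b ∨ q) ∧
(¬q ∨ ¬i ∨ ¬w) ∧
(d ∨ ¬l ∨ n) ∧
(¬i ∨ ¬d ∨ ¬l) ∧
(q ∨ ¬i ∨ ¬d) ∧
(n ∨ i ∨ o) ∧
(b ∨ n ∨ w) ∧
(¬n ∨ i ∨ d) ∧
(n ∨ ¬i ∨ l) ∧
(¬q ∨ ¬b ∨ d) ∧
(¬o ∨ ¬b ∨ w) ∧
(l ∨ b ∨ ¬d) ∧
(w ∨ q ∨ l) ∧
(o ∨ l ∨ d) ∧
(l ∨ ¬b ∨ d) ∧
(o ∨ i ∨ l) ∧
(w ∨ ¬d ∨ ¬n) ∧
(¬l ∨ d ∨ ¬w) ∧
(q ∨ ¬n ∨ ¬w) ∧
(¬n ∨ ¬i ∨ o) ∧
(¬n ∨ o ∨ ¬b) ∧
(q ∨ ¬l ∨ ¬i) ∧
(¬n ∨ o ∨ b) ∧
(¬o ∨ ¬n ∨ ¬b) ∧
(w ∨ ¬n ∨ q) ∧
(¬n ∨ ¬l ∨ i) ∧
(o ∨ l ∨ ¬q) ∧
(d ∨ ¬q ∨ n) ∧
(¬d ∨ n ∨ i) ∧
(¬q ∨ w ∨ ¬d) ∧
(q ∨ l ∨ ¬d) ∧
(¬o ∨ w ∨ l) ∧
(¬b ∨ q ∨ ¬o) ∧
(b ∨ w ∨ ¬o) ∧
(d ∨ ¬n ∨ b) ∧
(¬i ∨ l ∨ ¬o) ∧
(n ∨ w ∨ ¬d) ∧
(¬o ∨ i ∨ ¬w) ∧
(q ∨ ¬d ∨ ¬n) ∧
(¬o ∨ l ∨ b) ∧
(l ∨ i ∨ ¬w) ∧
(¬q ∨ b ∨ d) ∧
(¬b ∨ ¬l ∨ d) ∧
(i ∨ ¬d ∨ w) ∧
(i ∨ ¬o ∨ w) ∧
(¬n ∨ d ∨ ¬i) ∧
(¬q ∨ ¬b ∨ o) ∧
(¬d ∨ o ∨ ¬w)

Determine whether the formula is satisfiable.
No

No, the formula is not satisfiable.

No assignment of truth values to the variables can make all 48 clauses true simultaneously.

The formula is UNSAT (unsatisfiable).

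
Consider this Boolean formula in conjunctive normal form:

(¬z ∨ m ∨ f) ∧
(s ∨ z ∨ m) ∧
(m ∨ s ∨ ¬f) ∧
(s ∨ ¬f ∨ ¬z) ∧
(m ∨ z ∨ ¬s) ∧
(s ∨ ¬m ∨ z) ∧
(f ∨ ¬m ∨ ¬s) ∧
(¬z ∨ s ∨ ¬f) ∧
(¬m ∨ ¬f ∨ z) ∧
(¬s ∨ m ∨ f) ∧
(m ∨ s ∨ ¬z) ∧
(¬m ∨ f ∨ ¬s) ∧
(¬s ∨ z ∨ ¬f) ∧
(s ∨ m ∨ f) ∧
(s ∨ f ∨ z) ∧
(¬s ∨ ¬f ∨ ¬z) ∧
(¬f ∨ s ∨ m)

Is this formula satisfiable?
Yes

Yes, the formula is satisfiable.

One satisfying assignment is: z=True, f=False, m=True, s=False

Verification: With this assignment, all 17 clauses evaluate to true.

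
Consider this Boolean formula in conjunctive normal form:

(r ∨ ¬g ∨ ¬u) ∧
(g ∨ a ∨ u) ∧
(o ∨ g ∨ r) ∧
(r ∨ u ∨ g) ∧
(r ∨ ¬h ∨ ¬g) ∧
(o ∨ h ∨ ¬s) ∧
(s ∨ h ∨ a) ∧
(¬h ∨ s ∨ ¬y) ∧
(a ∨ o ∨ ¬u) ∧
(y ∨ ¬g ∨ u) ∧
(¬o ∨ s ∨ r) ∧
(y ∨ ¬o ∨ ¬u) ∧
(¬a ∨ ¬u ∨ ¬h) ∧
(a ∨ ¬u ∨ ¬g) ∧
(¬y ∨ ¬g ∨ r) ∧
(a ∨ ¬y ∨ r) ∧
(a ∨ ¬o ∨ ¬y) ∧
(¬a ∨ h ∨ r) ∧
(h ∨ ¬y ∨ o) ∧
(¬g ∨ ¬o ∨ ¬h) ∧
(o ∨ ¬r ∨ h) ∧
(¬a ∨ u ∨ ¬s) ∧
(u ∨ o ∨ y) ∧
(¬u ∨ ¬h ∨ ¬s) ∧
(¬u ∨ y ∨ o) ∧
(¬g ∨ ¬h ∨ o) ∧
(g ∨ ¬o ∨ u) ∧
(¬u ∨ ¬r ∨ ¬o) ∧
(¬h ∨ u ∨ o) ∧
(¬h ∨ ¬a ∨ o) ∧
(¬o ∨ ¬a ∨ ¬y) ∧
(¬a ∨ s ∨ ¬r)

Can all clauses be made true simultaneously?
No

No, the formula is not satisfiable.

No assignment of truth values to the variables can make all 32 clauses true simultaneously.

The formula is UNSAT (unsatisfiable).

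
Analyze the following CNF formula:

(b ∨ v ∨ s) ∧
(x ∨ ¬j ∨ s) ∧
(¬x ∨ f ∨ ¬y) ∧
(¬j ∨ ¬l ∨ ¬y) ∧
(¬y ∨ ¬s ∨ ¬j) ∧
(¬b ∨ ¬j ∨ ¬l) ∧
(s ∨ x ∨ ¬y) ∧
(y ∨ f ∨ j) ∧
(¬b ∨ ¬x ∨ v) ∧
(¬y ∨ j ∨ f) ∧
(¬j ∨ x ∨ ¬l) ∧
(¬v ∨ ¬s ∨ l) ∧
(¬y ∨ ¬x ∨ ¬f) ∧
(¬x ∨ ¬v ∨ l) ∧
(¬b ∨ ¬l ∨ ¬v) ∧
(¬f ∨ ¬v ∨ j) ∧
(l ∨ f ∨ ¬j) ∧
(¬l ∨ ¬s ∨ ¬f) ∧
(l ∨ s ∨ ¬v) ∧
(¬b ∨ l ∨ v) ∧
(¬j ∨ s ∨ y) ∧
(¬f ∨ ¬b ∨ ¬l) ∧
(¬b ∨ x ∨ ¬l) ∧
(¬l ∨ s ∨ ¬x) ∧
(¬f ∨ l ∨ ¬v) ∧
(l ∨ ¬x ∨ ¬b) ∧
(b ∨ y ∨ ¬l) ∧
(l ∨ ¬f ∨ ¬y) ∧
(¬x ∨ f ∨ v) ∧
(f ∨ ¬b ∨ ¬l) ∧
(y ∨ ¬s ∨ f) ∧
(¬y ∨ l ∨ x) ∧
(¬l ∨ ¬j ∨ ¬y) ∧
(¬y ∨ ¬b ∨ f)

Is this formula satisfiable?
Yes

Yes, the formula is satisfiable.

One satisfying assignment is: s=True, f=True, y=False, l=False, b=False, v=False, x=False, j=False

Verification: With this assignment, all 34 clauses evaluate to true.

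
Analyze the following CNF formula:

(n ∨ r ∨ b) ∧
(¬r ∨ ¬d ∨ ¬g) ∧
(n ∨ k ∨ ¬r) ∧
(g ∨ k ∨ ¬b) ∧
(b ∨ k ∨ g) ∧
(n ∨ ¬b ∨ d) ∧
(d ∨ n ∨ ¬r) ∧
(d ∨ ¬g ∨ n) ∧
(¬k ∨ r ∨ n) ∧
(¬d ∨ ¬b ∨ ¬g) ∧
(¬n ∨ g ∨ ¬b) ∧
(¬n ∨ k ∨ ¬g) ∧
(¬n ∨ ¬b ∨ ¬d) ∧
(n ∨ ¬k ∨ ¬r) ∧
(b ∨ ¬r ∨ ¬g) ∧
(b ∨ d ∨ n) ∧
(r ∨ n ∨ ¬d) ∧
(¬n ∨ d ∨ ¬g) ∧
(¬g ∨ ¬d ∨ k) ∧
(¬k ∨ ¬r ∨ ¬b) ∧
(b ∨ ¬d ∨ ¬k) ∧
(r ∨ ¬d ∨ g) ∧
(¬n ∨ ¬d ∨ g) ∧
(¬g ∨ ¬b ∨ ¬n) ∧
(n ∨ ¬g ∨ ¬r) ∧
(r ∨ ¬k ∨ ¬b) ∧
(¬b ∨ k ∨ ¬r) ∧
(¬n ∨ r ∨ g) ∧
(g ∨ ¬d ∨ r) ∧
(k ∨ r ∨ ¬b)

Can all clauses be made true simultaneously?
Yes

Yes, the formula is satisfiable.

One satisfying assignment is: g=False, b=False, n=True, d=False, k=True, r=True

Verification: With this assignment, all 30 clauses evaluate to true.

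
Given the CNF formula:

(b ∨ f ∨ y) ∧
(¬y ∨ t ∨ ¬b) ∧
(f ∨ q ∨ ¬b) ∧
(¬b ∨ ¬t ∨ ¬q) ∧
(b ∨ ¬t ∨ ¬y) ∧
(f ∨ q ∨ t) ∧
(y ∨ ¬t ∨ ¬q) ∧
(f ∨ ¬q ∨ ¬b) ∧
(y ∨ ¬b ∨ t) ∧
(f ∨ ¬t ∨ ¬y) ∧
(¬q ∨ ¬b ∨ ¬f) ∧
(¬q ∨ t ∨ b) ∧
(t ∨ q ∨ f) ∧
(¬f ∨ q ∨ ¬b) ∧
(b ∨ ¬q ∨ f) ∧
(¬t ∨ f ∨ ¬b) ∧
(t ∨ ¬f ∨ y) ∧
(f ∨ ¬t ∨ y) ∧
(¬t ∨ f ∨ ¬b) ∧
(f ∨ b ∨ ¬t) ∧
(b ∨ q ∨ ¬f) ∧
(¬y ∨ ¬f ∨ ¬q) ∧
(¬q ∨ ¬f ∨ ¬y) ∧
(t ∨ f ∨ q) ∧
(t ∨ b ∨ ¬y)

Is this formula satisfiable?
No

No, the formula is not satisfiable.

No assignment of truth values to the variables can make all 25 clauses true simultaneously.

The formula is UNSAT (unsatisfiable).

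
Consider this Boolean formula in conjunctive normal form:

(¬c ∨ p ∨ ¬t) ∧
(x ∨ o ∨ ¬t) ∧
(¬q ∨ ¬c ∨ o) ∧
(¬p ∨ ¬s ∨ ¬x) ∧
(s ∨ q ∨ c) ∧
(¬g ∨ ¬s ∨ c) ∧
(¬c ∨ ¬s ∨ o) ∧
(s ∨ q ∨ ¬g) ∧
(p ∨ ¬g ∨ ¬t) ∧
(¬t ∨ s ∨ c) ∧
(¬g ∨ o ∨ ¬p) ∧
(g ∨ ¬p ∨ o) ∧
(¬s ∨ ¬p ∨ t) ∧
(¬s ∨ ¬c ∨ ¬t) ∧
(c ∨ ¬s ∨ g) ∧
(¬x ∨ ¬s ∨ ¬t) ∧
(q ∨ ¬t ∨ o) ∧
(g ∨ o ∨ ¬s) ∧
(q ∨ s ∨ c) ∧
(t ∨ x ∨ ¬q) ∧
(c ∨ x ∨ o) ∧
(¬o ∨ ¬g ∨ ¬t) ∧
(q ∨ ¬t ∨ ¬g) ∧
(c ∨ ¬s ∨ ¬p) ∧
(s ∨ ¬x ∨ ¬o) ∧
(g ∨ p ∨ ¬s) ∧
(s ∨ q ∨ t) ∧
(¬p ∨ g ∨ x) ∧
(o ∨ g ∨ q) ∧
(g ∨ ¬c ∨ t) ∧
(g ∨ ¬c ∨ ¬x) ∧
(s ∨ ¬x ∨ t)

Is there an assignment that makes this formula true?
Yes

Yes, the formula is satisfiable.

One satisfying assignment is: g=True, o=True, p=False, t=False, s=True, q=False, x=True, c=True

Verification: With this assignment, all 32 clauses evaluate to true.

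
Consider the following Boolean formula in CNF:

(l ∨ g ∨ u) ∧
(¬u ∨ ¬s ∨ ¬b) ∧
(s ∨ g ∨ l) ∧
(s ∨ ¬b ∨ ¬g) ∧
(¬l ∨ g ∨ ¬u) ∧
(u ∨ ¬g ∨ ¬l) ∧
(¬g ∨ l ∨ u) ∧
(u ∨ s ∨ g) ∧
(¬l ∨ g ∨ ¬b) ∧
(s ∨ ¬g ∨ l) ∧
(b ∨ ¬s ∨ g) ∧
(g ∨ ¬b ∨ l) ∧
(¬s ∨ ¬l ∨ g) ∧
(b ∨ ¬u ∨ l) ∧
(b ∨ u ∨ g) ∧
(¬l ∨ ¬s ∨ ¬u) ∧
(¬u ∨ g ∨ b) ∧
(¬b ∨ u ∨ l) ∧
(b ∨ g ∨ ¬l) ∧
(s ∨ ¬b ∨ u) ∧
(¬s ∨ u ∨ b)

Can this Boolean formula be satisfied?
Yes

Yes, the formula is satisfiable.

One satisfying assignment is: s=False, b=False, g=True, l=True, u=True

Verification: With this assignment, all 21 clauses evaluate to true.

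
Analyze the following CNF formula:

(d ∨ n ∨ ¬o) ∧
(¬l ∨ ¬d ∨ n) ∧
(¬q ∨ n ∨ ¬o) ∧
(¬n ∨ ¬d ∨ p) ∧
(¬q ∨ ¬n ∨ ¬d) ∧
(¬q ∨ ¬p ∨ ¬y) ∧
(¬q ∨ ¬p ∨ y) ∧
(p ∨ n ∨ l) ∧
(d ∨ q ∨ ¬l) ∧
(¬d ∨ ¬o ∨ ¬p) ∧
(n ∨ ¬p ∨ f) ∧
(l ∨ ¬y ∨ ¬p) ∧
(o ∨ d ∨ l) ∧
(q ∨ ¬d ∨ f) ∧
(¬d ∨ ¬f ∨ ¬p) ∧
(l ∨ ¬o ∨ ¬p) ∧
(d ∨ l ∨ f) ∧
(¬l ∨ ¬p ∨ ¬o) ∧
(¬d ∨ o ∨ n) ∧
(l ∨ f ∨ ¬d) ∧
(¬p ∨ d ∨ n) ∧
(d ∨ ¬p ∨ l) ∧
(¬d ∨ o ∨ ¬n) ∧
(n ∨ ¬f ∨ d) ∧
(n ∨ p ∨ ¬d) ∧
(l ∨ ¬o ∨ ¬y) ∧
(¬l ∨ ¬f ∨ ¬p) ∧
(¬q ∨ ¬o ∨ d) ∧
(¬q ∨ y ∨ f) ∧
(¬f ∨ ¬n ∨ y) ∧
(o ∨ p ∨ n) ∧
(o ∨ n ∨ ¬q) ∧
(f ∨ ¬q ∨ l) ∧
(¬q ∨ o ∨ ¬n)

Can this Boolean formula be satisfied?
No

No, the formula is not satisfiable.

No assignment of truth values to the variables can make all 34 clauses true simultaneously.

The formula is UNSAT (unsatisfiable).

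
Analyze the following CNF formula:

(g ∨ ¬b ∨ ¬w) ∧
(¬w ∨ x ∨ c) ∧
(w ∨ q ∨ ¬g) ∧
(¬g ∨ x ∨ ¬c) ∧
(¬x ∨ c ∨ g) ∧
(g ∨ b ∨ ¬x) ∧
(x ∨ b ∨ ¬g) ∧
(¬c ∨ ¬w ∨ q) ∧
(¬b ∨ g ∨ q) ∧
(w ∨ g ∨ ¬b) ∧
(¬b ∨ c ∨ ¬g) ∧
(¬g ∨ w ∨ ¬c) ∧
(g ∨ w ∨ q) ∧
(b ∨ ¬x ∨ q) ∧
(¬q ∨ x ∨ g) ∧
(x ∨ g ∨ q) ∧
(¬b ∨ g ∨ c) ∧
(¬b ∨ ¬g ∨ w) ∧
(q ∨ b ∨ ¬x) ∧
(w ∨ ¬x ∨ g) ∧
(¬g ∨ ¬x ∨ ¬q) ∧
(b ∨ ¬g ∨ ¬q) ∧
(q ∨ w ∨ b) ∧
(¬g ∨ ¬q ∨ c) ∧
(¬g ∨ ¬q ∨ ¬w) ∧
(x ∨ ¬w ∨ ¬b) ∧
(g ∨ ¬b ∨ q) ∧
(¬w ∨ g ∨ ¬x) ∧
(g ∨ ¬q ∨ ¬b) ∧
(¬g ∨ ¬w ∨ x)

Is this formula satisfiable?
No

No, the formula is not satisfiable.

No assignment of truth values to the variables can make all 30 clauses true simultaneously.

The formula is UNSAT (unsatisfiable).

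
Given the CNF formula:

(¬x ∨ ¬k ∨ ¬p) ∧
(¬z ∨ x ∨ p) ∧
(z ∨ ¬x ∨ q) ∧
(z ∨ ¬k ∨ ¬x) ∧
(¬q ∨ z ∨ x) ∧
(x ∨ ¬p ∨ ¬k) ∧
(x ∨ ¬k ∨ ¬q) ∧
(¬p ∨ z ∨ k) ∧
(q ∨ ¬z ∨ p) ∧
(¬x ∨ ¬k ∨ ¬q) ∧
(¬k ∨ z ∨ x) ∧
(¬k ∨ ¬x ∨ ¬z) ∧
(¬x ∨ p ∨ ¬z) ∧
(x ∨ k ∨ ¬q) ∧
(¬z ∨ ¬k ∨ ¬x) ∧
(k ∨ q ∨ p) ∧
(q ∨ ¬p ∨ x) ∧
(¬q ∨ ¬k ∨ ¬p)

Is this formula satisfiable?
Yes

Yes, the formula is satisfiable.

One satisfying assignment is: k=False, z=False, x=True, p=False, q=True

Verification: With this assignment, all 18 clauses evaluate to true.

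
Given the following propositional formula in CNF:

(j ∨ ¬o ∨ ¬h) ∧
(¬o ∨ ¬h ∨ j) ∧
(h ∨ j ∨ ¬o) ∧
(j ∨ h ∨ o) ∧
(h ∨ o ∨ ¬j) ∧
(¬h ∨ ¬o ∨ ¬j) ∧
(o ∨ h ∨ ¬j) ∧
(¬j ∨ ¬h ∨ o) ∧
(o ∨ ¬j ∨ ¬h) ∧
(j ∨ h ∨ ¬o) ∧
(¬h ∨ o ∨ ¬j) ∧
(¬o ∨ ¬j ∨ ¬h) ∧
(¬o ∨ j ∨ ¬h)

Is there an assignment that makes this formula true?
Yes

Yes, the formula is satisfiable.

One satisfying assignment is: j=False, h=True, o=False

Verification: With this assignment, all 13 clauses evaluate to true.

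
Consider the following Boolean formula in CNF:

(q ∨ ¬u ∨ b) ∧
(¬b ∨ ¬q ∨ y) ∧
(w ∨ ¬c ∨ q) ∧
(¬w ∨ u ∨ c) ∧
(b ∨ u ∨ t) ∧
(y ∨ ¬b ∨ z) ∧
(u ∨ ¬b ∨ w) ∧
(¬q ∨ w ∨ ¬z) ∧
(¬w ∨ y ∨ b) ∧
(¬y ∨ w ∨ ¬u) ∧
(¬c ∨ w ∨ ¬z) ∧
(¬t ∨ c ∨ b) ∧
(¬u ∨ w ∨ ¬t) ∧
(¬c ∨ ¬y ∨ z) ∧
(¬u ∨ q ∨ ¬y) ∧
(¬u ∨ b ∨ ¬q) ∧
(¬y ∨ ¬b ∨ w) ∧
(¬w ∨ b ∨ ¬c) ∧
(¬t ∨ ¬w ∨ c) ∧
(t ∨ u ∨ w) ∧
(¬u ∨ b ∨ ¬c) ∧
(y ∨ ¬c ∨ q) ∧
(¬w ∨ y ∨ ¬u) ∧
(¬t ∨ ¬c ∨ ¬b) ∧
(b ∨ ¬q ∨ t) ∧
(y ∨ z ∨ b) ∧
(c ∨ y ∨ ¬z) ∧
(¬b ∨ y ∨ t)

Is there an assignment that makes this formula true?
Yes

Yes, the formula is satisfiable.

One satisfying assignment is: z=False, t=False, q=True, y=True, c=False, w=True, b=True, u=True

Verification: With this assignment, all 28 clauses evaluate to true.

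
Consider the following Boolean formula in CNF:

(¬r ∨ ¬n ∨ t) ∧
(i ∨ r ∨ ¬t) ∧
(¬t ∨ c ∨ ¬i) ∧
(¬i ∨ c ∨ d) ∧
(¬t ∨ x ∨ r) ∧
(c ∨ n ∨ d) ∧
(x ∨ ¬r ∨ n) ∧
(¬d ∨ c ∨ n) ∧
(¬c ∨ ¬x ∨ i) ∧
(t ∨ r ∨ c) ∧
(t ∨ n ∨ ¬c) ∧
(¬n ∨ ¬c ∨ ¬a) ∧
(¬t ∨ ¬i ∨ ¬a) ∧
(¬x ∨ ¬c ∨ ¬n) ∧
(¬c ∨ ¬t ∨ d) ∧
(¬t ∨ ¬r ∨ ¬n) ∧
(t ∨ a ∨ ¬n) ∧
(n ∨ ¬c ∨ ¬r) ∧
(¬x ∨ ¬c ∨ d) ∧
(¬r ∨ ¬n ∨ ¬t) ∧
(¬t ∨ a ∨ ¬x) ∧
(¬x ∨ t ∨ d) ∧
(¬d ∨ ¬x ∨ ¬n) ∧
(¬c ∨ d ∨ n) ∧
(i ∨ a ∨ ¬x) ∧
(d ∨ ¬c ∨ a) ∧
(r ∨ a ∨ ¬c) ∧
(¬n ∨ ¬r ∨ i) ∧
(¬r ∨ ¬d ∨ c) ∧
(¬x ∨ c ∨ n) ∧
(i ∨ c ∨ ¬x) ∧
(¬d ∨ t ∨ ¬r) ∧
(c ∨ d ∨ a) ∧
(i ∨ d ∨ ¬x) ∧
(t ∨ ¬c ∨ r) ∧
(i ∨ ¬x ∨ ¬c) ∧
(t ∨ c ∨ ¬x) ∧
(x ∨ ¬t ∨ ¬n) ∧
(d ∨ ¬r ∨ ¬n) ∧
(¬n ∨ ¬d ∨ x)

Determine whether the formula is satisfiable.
No

No, the formula is not satisfiable.

No assignment of truth values to the variables can make all 40 clauses true simultaneously.

The formula is UNSAT (unsatisfiable).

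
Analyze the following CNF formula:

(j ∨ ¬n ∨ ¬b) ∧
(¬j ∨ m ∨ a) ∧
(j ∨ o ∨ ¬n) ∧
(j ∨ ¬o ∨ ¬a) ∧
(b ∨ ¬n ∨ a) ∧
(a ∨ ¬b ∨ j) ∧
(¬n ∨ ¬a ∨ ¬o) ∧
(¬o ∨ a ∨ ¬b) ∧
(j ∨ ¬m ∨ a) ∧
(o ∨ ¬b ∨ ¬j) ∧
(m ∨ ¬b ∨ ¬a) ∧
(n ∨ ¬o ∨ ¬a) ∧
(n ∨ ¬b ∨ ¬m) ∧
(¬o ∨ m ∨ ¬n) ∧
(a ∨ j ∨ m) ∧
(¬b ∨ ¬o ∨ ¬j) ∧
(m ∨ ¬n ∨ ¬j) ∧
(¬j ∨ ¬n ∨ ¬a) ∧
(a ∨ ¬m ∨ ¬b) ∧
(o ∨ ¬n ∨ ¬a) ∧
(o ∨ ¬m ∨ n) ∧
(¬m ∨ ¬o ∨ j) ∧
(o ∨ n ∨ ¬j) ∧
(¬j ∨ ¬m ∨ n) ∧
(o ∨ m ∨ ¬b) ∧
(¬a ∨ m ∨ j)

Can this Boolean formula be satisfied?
No

No, the formula is not satisfiable.

No assignment of truth values to the variables can make all 26 clauses true simultaneously.

The formula is UNSAT (unsatisfiable).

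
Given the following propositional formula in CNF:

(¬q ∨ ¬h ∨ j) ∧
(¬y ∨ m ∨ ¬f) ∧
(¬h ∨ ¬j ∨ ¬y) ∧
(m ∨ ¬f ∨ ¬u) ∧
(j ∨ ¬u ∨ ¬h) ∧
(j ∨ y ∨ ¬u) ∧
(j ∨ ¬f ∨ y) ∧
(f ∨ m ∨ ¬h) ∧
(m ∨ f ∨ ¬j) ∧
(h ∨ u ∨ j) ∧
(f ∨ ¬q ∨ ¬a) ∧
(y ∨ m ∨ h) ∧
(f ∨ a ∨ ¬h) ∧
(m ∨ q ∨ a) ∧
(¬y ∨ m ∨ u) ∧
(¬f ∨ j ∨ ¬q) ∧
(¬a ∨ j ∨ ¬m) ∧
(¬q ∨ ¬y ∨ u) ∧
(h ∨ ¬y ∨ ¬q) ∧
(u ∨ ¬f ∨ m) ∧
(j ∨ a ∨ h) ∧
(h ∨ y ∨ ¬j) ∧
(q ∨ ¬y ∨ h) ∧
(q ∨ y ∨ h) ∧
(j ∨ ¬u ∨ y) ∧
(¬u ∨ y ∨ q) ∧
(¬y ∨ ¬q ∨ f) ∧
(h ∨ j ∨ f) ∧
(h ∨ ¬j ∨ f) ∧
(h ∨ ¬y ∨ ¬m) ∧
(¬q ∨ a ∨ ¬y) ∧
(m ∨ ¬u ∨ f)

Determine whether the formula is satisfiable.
Yes

Yes, the formula is satisfiable.

One satisfying assignment is: h=True, j=True, a=True, y=False, u=False, m=True, f=False, q=False

Verification: With this assignment, all 32 clauses evaluate to true.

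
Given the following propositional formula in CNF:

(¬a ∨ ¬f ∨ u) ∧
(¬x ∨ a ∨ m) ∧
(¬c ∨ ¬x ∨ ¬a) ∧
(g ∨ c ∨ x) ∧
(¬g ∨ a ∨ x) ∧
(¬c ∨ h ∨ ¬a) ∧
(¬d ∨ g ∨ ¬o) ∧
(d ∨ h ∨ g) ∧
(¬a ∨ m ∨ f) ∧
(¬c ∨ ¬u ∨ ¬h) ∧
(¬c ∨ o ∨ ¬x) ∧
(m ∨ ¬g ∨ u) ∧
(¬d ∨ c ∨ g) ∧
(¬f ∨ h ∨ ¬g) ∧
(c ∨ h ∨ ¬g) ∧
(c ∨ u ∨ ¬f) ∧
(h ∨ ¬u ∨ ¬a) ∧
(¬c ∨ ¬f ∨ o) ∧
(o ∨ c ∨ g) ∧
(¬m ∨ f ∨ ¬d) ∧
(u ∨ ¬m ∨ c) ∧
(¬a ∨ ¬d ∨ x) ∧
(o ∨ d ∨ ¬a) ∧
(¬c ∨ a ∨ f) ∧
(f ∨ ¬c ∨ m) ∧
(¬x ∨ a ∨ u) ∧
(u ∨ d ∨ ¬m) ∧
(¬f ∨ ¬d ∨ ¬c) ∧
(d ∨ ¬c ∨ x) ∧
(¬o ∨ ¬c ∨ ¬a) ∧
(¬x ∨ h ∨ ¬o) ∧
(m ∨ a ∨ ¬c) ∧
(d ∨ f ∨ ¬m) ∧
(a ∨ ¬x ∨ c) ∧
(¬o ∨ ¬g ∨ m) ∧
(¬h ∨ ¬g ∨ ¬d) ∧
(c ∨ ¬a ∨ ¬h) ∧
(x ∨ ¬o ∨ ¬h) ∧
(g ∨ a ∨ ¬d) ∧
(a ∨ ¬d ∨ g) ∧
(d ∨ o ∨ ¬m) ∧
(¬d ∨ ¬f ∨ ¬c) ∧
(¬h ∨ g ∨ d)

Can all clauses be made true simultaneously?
No

No, the formula is not satisfiable.

No assignment of truth values to the variables can make all 43 clauses true simultaneously.

The formula is UNSAT (unsatisfiable).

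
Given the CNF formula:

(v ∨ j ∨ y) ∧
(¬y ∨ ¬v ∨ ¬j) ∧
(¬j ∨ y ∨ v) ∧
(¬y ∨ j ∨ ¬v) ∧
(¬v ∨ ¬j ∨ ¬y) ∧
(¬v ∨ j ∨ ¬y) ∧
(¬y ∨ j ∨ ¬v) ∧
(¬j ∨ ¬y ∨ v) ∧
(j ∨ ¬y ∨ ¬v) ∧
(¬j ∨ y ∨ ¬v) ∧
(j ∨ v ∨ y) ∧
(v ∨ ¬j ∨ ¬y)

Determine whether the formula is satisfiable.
Yes

Yes, the formula is satisfiable.

One satisfying assignment is: v=True, y=False, j=False

Verification: With this assignment, all 12 clauses evaluate to true.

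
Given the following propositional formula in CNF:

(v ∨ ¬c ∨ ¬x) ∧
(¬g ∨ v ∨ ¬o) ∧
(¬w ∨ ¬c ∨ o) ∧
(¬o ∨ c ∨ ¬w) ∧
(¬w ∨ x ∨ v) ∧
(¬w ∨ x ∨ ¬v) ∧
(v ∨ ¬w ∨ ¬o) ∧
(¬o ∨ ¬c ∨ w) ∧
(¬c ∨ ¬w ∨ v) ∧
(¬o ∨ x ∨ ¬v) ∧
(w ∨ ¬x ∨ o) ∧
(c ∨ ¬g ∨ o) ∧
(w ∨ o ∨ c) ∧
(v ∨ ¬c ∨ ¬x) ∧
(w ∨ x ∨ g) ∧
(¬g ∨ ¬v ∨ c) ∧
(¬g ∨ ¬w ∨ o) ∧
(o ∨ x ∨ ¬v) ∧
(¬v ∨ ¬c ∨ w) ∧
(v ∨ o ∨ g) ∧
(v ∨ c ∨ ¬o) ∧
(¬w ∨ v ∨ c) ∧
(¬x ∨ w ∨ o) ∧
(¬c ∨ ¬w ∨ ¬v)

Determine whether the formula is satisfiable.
Yes

Yes, the formula is satisfiable.

One satisfying assignment is: c=False, v=True, x=True, g=False, w=False, o=True

Verification: With this assignment, all 24 clauses evaluate to true.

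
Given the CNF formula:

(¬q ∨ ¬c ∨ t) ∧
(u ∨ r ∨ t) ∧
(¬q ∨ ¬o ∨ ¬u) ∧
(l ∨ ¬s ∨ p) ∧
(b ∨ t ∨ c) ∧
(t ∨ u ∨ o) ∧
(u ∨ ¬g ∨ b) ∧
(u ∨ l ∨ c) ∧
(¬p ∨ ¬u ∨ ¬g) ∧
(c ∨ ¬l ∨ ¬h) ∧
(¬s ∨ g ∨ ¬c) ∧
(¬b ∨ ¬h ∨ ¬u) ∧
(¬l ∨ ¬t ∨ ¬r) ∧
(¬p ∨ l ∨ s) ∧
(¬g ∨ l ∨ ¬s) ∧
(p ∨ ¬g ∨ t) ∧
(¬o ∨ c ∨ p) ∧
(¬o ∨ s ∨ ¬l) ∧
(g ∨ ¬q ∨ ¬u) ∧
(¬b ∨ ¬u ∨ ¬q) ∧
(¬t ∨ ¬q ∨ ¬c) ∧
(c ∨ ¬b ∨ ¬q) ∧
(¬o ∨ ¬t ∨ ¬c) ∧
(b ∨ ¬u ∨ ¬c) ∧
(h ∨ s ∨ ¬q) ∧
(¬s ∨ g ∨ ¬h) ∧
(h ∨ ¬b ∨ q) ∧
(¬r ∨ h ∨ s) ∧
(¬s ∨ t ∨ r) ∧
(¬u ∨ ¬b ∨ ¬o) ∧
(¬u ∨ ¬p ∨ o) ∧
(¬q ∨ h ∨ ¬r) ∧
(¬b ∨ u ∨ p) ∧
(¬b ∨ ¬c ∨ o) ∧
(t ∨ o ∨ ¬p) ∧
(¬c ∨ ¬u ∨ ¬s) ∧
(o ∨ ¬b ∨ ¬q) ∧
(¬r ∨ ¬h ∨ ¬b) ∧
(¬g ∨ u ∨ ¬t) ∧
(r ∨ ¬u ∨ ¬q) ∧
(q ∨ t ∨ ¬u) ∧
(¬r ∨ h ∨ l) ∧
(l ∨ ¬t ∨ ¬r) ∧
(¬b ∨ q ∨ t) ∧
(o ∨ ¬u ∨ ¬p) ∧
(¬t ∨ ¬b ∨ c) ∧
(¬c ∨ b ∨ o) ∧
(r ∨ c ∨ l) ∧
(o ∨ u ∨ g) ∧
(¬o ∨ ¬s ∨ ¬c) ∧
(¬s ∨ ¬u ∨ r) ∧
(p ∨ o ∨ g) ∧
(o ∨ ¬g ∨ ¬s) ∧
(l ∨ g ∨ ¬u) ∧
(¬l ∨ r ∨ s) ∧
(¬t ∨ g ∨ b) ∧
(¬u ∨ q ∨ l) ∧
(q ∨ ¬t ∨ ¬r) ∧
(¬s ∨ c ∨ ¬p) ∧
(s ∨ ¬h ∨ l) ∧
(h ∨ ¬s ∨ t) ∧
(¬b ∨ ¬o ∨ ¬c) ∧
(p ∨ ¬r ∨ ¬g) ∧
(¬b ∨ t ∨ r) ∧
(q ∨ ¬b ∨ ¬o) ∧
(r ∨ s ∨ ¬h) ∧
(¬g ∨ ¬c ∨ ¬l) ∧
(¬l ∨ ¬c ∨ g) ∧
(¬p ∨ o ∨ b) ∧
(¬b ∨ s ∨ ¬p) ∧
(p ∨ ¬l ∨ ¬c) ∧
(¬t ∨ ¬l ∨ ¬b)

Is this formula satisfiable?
No

No, the formula is not satisfiable.

No assignment of truth values to the variables can make all 72 clauses true simultaneously.

The formula is UNSAT (unsatisfiable).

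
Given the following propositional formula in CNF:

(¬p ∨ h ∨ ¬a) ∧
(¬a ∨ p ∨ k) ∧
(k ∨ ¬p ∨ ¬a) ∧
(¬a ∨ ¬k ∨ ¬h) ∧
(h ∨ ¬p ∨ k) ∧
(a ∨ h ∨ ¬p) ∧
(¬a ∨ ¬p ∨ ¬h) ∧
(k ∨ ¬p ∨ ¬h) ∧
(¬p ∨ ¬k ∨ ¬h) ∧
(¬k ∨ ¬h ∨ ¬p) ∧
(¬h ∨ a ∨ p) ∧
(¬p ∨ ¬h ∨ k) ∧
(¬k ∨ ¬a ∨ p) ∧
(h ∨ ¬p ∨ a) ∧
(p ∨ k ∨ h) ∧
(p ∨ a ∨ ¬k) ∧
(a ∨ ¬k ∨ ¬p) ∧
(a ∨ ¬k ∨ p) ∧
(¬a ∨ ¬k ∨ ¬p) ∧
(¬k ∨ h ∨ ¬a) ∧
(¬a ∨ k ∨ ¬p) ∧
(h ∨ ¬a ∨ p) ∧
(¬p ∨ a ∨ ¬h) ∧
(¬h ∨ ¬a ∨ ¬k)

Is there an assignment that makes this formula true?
No

No, the formula is not satisfiable.

No assignment of truth values to the variables can make all 24 clauses true simultaneously.

The formula is UNSAT (unsatisfiable).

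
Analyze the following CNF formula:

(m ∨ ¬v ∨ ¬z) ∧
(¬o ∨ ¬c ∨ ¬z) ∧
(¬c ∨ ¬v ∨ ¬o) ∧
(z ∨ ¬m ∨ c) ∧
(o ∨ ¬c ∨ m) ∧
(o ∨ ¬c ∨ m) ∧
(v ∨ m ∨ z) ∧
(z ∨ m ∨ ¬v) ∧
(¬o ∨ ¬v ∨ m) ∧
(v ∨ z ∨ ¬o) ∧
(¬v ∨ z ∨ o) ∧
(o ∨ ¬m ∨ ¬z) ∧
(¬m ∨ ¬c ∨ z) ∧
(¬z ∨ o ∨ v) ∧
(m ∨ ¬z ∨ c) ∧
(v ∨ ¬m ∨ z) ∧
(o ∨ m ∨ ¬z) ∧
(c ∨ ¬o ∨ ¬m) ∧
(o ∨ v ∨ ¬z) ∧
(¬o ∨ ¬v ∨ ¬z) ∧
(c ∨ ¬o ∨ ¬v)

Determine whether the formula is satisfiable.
No

No, the formula is not satisfiable.

No assignment of truth values to the variables can make all 21 clauses true simultaneously.

The formula is UNSAT (unsatisfiable).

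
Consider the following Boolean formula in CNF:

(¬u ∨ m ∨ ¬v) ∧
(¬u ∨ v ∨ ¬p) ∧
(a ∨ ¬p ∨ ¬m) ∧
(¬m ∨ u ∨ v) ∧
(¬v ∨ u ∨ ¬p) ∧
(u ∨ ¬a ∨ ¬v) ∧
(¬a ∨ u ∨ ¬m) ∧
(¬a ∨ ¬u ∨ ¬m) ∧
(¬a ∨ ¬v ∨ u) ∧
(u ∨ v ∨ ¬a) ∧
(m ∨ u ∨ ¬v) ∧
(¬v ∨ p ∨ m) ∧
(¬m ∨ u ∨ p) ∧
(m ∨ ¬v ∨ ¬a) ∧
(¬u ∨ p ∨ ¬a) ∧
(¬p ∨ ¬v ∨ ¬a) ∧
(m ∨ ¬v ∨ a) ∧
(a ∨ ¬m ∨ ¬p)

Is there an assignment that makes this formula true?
Yes

Yes, the formula is satisfiable.

One satisfying assignment is: m=False, p=False, a=False, v=False, u=False

Verification: With this assignment, all 18 clauses evaluate to true.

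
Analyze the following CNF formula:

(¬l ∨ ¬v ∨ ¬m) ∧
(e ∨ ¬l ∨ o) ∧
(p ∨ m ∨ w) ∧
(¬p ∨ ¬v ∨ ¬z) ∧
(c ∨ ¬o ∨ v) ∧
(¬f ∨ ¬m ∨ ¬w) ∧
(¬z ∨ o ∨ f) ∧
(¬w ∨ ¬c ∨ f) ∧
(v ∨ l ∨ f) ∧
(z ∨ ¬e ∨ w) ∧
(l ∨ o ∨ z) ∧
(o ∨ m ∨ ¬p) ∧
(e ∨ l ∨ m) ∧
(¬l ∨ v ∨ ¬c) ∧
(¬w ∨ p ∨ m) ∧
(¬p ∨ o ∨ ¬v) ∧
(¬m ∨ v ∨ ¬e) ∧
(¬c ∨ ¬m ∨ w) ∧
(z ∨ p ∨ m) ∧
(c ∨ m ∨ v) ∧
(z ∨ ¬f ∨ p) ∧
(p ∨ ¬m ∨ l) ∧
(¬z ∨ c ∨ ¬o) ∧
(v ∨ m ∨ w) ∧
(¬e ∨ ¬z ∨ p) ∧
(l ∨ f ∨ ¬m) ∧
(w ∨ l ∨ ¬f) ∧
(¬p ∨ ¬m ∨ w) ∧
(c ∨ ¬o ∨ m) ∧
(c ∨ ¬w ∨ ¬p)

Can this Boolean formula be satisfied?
Yes

Yes, the formula is satisfiable.

One satisfying assignment is: v=True, p=True, e=False, m=False, l=True, o=True, f=True, w=True, c=True, z=False

Verification: With this assignment, all 30 clauses evaluate to true.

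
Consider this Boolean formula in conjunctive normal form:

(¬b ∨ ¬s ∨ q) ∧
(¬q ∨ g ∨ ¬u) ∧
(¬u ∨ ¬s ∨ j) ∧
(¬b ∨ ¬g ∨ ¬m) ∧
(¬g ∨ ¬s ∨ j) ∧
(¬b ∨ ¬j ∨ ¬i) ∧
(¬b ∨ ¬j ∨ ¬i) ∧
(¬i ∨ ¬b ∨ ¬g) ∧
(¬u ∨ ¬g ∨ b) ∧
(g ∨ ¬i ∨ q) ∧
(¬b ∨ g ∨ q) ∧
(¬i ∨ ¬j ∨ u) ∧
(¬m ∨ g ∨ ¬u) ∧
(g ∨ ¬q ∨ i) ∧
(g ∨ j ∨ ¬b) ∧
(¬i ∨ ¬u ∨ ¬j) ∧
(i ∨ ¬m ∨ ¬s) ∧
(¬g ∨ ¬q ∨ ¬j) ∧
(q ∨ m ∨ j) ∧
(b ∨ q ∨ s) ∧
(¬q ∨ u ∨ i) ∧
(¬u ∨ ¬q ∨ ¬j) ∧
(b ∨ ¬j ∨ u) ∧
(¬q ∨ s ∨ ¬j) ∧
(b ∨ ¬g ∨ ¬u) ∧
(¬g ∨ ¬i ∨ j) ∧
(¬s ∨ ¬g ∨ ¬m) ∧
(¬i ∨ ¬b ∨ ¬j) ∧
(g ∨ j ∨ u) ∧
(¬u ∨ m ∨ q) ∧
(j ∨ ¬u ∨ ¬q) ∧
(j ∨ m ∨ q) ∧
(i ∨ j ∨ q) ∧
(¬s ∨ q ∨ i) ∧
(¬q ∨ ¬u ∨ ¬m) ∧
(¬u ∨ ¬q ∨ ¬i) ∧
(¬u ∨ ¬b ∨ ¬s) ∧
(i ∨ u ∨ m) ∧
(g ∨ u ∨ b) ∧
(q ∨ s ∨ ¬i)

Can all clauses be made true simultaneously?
No

No, the formula is not satisfiable.

No assignment of truth values to the variables can make all 40 clauses true simultaneously.

The formula is UNSAT (unsatisfiable).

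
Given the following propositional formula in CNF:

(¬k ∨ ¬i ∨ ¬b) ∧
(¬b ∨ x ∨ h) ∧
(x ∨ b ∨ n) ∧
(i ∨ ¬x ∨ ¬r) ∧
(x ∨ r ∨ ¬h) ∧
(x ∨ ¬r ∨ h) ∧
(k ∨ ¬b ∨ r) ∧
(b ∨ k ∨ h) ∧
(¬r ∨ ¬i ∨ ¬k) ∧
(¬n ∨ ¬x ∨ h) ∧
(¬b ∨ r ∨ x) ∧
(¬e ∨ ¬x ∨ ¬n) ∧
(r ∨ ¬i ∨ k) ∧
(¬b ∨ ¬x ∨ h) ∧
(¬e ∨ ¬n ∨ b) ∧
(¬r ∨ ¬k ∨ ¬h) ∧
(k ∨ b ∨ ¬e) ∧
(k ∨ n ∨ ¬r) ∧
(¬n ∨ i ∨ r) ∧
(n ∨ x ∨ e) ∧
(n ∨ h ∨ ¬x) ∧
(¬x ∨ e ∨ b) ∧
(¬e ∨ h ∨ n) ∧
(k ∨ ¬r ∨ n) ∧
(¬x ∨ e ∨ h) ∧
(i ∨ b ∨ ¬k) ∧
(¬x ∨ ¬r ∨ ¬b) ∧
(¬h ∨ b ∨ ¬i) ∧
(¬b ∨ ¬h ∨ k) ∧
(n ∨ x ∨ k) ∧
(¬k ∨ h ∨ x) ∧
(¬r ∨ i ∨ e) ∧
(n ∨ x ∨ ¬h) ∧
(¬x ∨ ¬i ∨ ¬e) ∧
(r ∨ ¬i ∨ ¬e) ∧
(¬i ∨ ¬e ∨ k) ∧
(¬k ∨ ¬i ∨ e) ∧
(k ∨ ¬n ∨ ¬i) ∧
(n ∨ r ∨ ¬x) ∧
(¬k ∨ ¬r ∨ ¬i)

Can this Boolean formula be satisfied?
No

No, the formula is not satisfiable.

No assignment of truth values to the variables can make all 40 clauses true simultaneously.

The formula is UNSAT (unsatisfiable).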